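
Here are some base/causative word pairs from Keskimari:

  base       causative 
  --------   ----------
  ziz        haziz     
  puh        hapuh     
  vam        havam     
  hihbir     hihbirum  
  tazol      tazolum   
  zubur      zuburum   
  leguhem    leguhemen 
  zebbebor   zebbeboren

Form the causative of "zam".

hazam

vam and leguhem both end in -m yet inflect differently (havam, leguhemen), so the final letter is not what conditions the rule; the number of vowels is.
"zam" has 1 vowel. The stems with 1 vowel (ziz → haziz, puh → hapuh, vam → havam) add the prefix ha-.
So zam → hazam.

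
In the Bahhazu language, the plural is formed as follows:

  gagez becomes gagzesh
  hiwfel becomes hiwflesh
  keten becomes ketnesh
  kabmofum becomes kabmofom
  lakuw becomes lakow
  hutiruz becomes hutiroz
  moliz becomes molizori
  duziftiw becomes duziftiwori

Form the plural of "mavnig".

mavnigori

"mavnig" has last vowel 'i'. The stems whose last vowel is 'i' (moliz → molizori, duziftiw → duziftiwori) add -ori.
The other patterns: stems whose last vowel is 'e' delete the last vowel and add -esh; stems whose last vowel is 'u' change the last vowel to 'o'.
So mavnig → mavnigori.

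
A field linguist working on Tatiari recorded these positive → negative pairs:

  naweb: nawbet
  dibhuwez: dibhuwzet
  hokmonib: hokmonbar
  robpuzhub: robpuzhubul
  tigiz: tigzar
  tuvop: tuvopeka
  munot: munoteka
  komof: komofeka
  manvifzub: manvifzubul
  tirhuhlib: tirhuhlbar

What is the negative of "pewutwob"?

pewutwobeka

"pewutwob" has last vowel 'o'. The stems whose last vowel is 'o' (tuvop → tuvopeka, komof → komofeka, munot → munoteka) add -eka.
So pewutwob → pewutwobeka.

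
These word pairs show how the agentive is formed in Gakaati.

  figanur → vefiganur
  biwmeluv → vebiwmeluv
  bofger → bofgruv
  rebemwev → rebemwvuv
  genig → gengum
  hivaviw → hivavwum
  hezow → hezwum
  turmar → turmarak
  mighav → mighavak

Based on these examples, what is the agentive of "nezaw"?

figanur and bofger both end in -r yet inflect differently (vefiganur, bofgruv), so the final letter is not what conditions the rule; the last vowel is.
"nezaw" has last vowel 'a'. The stems whose last vowel is 'a' (turmar → turmarak, mighav → mighavak) add -ak.
So nezaw → nezawak.

nezawak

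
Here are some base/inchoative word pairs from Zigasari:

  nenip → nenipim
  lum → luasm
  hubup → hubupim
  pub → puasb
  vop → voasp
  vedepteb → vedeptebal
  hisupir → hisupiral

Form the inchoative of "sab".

"sab" has 1 vowel. The stems with 1 vowel (pub → puasb, vop → voasp, lum → luasm) insert -as- after the first vowel.
So sab → saasb.

saasb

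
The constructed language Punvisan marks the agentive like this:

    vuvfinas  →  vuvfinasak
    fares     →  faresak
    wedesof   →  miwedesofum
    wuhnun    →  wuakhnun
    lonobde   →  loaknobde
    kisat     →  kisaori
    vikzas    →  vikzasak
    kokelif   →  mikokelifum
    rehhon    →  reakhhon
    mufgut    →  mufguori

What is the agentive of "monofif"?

vuvfinas and kisat both have last vowel 'a' yet inflect differently (vuvfinasak, kisaori), so the last vowel is not what conditions the rule; the final letter is.
"monofif" ends in -f. The stems ending in -f (kokelif → mikokelifum, wedesof → miwedesofum) add mi- … -um around the stem.
The other patterns: stems ending in -s add -ak; stems ending in -t drop the final letter and add -ori; stems ending in -e or -n insert -ak- after the first vowel.
So monofif → mimonofifum.

mimonofifum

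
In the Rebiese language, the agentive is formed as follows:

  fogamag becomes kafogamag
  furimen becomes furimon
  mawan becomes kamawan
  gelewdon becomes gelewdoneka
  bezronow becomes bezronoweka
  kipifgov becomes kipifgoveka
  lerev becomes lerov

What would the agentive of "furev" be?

furov

furimen and gelewdon both end in -n yet inflect differently (furimon, gelewdoneka), so the final letter is not what conditions the rule; the last vowel is.
"furev" has last vowel 'e'. The stems whose last vowel is 'e' (lerev → lerov, furimen → furimon) change the last vowel to 'o'.
The other patterns: stems whose last vowel is 'o' add -eka; stems whose last vowel is 'a' add the prefix ka-.
So furev → furov.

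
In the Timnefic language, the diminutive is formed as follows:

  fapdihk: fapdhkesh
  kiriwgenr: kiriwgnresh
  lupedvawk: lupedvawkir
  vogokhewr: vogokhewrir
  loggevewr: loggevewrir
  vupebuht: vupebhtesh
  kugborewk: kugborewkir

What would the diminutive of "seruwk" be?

kugborewk and fapdihk both end in -k yet inflect differently (kugborewkir, fapdhkesh), so the final letter is not what conditions the rule; the second-to-last letter is.
"seruwk" has second-to-last letter 'w'. The stems whose second-to-last letter is 'w' (vogokhewr → vogokhewrir, kugborewk → kugborewkir, loggevewr → loggevewrir) add -ir.
The other pattern: stems whose second-to-last letter is 'h' or 'n' delete the last vowel and add -esh.
So seruwk → seruwkir.

seruwkir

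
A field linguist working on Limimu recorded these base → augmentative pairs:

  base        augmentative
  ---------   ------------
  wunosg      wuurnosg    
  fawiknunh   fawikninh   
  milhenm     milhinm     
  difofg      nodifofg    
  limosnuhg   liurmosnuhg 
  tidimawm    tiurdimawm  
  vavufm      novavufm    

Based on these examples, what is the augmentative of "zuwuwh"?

"zuwuwh" has second-to-last letter 'w'. The one such stem in the data (tidimawm → tiurdimawm) inserts -ur- after the first vowel (as do limosnuhg, wunosg), so the same rule applies.
The other patterns: stems whose second-to-last letter is 'n' change the last vowel to 'i'; stems whose second-to-last letter is 'f' add the prefix no-.
So zuwuwh → zuurwuwh.

zuurwuwh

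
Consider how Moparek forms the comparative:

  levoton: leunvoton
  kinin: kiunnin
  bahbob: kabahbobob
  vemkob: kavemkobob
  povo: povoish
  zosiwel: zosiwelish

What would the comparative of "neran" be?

levoton and bahbob both have last vowel 'o' yet inflect differently (leunvoton, kabahbobob), so the last vowel is not what conditions the rule; the final letter is.
"neran" ends in -n. The stems ending in -n (levoton → leunvoton, kinin → kiunnin) insert -un- after the first vowel.
The other patterns: stems ending in -b add ka- … -ob around the stem; stems ending in -l or -o add -ish.
So neran → neunran.

neunran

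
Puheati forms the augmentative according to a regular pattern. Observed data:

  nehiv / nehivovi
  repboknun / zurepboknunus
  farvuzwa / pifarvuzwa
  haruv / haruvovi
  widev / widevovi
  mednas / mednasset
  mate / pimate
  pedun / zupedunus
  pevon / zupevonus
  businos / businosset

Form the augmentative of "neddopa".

haruv and repboknun both have last vowel 'u' yet inflect differently (haruvovi, zurepboknunus), so the last vowel is not what conditions the rule; the final letter is.
"neddopa" ends in -a. The one such stem in the data (farvuzwa → pifarvuzwa) adds the prefix pi-, so the same rule applies.
The other patterns: stems ending in -s double the final consonant and add -et; stems ending in -v add -ovi; stems ending in -n add zu- … -us around the stem.
So neddopa → pineddopa.

pineddopa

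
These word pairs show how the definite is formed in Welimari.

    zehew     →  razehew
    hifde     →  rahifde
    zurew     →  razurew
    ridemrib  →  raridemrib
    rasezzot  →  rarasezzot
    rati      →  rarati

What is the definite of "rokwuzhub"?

Every pair shown (zehew → razehew, hifde → rahifde, zurew → razurew, …) follows the same rule: add the prefix ra-.
So rokwuzhub → rarokwuzhub.

rarokwuzhub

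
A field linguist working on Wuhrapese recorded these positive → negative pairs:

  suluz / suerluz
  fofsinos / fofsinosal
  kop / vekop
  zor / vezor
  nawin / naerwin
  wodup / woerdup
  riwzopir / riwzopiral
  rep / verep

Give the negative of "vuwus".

vuerwus

kop and wodup both end in -p yet inflect differently (vekop, woerdup), so the final letter is not what conditions the rule; the number of vowels is.
"vuwus" has 2 vowels. The stems with 2 vowels (suluz → suerluz, nawin → naerwin, wodup → woerdup) insert -er- after the first vowel.
So vuwus → vuerwus.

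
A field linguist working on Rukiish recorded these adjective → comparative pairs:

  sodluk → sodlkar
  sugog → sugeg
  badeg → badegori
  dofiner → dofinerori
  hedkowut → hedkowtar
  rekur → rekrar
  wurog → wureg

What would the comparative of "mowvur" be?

mowvrar

rekur and dofiner both end in -r yet inflect differently (rekrar, dofinerori), so the final letter is not what conditions the rule; the last vowel is.
"mowvur" has last vowel 'u'. The stems whose last vowel is 'u' (hedkowut → hedkowtar, rekur → rekrar, sodluk → sodlkar) delete the last vowel and add -ar.
So mowvur → mowvrar.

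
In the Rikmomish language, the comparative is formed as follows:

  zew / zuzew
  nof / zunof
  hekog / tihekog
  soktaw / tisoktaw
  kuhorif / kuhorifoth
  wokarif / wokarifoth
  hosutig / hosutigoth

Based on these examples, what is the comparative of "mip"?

"mip" has 1 vowel. The stems with 1 vowel (zew → zuzew, nof → zunof) add the prefix zu-.
The other patterns: stems with 2 vowels add the prefix ti-; stems with 3 vowels add -oth.
So mip → zumip.

zumip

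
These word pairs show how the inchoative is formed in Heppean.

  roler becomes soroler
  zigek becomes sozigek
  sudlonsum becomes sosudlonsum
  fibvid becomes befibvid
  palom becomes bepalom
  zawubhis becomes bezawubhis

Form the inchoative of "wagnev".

sowagnev

"wagnev" has last vowel 'e'. The stems whose last vowel is 'e' (roler → soroler, zigek → sozigek) add the prefix so-.
The other pattern: stems whose last vowel is 'i' or 'o' add the prefix be-.
So wagnev → sowagnev.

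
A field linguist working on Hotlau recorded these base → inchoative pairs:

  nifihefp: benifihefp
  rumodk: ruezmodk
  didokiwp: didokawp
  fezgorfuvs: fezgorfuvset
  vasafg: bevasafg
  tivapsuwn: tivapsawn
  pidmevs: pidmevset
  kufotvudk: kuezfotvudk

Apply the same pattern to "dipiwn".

dipawn

"dipiwn" has second-to-last letter 'w'. The stems whose second-to-last letter is 'w' (tivapsuwn → tivapsawn, didokiwp → didokawp) change the last vowel to 'a'.
So dipiwn → dipawn.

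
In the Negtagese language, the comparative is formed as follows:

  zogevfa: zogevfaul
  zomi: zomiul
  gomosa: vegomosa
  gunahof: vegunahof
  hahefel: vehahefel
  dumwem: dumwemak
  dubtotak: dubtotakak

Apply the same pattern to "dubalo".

dubaloak

"dubalo" begins with d-. The stems beginning with d- (dubtotak → dubtotakak, dumwem → dumwemak) add -ak.
The other patterns: stems beginning with z- add -ul; stems beginning with g- or h- add the prefix ve-.
So dubalo → dubaloak.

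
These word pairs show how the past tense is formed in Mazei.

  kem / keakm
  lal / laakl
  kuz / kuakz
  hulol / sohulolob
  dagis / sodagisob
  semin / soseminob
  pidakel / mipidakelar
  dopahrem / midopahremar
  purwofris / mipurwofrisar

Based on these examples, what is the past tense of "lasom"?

solasomob

lal and hulol both end in -l yet inflect differently (laakl, sohulolob), so the final letter is not what conditions the rule; the number of vowels is.
"lasom" has 2 vowels. The stems with 2 vowels (hulol → sohulolob, dagis → sodagisob, semin → soseminob) add so- … -ob around the stem.
The other patterns: stems with 1 vowel insert -ak- after the first vowel; stems with 3 vowels add mi- … -ar around the stem.
So lasom → solasomob.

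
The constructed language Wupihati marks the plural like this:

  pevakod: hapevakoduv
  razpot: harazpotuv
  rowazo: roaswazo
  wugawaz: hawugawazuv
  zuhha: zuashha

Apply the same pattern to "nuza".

nuasza

"nuza" ends in a vowel. The stems ending in a vowel (rowazo → roaswazo, zuhha → zuashha) insert -as- after the first vowel.
So nuza → nuasza.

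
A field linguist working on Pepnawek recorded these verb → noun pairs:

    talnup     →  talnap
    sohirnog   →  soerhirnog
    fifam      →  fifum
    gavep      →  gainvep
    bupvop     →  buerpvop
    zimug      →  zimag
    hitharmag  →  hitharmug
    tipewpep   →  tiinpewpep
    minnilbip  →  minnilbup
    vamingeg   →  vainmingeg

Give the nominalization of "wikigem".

wiinkigem

minnilbip and bupvop both end in -p yet inflect differently (minnilbup, buerpvop), so the final letter is not what conditions the rule; the last vowel is.
"wikigem" has last vowel 'e'. The stems whose last vowel is 'e' (vamingeg → vainmingeg, tipewpep → tiinpewpep, gavep → gainvep) insert -in- after the first vowel.
The other patterns: stems whose last vowel is 'a' or 'i' change the last vowel to 'u'; stems whose last vowel is 'o' insert -er- after the first vowel; stems whose last vowel is 'u' change the last vowel to 'a'.
So wikigem → wiinkigem.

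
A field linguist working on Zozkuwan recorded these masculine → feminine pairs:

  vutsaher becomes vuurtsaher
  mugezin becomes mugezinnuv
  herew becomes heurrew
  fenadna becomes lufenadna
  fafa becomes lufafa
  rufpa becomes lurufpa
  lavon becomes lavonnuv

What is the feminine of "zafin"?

fenadna and mugezin both have 3 vowels yet inflect differently (lufenadna, mugezinnuv), so the number of vowels is not what conditions the rule; the final letter is.
"zafin" ends in -n. The stems ending in -n (mugezin → mugezinnuv, lavon → lavonnuv) double the final consonant and add -uv.
The other patterns: stems ending in -a add the prefix lu-; stems ending in -r or -w insert -ur- after the first vowel.
So zafin → zafinnuv.

zafinnuv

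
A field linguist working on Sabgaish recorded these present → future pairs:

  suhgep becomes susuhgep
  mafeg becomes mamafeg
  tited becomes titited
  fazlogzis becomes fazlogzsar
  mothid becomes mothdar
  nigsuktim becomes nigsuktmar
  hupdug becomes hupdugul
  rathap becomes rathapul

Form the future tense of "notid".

notdar

"notid" has last vowel 'i'. The stems whose last vowel is 'i' (fazlogzis → fazlogzsar, mothid → mothdar, nigsuktim → nigsuktmar) delete the last vowel and add -ar.
The other patterns: stems whose last vowel is 'e' repeat the first consonant+vowel as a prefix; stems whose last vowel is 'a' or 'u' add -ul.
So notid → notdar.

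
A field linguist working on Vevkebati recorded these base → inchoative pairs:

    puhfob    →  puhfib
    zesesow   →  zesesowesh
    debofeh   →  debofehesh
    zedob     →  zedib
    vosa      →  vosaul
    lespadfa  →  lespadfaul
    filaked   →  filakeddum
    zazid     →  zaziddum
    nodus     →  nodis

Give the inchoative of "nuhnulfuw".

debofeh and filaked both have last vowel 'e' yet inflect differently (debofehesh, filakeddum), so the last vowel is not what conditions the rule; the final letter is.
"nuhnulfuw" ends in -w. The one such stem in the data (zesesow → zesesowesh) adds -esh, so the same rule applies.
So nuhnulfuw → nuhnulfuwesh.

nuhnulfuwesh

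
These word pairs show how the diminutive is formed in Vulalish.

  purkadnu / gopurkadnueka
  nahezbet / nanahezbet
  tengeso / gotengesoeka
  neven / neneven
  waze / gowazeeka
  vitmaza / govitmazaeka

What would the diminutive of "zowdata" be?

waze and nahezbet both have last vowel 'e' yet inflect differently (gowazeeka, nanahezbet), so the last vowel is not what conditions the rule; whether the stem ends in a vowel or a consonant is.
"zowdata" ends in a vowel. The stems ending in a vowel (purkadnu → gopurkadnueka, waze → gowazeeka, tengeso → gotengesoeka) add go- … -eka around the stem.
So zowdata → gozowdataeka.

gozowdataeka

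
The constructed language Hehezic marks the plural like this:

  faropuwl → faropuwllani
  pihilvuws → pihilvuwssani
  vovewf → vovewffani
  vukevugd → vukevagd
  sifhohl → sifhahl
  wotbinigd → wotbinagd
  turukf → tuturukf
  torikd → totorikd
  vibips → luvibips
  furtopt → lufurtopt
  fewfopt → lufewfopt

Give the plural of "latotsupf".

faropuwl and sifhohl both end in -l yet inflect differently (faropuwllani, sifhahl), so the final letter is not what conditions the rule; the second-to-last letter is.
"latotsupf" has second-to-last letter 'p'. The stems whose second-to-last letter is 'p' (vibips → luvibips, furtopt → lufurtopt, fewfopt → lufewfopt) add the prefix lu-.
So latotsupf → lulatotsupf.

lulatotsupf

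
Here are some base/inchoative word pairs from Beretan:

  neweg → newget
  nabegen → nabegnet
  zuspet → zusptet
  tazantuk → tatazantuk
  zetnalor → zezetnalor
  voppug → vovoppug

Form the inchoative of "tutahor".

neweg and voppug both end in -g yet inflect differently (newget, vovoppug), so the final letter is not what conditions the rule; the last vowel is.
"tutahor" has last vowel 'o'. The one such stem in the data (zetnalor → zezetnalor) repeats the first consonant+vowel as a prefix (as do tazantuk, voppug), so the same rule applies.
The other pattern: stems whose last vowel is 'e' delete the last vowel and add -et.
So tutahor → tututahor.

tututahor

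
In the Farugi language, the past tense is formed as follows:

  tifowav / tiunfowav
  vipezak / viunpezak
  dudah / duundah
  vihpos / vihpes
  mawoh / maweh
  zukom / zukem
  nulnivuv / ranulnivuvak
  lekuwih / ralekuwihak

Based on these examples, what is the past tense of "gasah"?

"gasah" has last vowel 'a'. The stems whose last vowel is 'a' (tifowav → tiunfowav, vipezak → viunpezak, dudah → duundah) insert -un- after the first vowel.
The other patterns: stems whose last vowel is 'o' change the last vowel to 'e'; stems whose last vowel is 'i' or 'u' add ra- … -ak around the stem.
So gasah → gaunsah.

gaunsah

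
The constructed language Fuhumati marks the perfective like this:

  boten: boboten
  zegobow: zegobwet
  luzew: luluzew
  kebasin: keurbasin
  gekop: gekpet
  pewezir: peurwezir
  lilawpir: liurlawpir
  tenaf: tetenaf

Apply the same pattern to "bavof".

"bavof" has last vowel 'o'. The stems whose last vowel is 'o' (gekop → gekpet, zegobow → zegobwet) delete the last vowel and add -et.
So bavof → bavfet.

bavfet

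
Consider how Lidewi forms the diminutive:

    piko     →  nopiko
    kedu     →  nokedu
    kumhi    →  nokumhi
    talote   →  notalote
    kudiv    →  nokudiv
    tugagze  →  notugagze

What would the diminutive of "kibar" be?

nokibar

Every pair shown (piko → nopiko, kedu → nokedu, kumhi → nokumhi, …) follows the same rule: add the prefix no-.
So kibar → nokibar.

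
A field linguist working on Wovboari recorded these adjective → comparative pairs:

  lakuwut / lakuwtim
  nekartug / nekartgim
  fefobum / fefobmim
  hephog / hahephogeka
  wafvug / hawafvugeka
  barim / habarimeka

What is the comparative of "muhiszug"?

"muhiszug" has 3 vowels. The stems with 3 vowels (lakuwut → lakuwtim, fefobum → fefobmim, nekartug → nekartgim) delete the last vowel and add -im.
The other pattern: stems with 2 vowels add ha- … -eka around the stem.
So muhiszug → muhiszgim.

muhiszgim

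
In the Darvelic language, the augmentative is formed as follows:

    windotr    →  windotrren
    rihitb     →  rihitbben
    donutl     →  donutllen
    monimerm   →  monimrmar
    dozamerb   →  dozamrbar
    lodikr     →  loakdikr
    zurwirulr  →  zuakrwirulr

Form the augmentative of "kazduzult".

rihitb and dozamerb both end in -b yet inflect differently (rihitbben, dozamrbar), so the final letter is not what conditions the rule; the second-to-last letter is.
"kazduzult" has second-to-last letter 'l'. The one such stem in the data (zurwirulr → zuakrwirulr) inserts -ak- after the first vowel (as does lodikr), so the same rule applies.
The other patterns: stems whose second-to-last letter is 't' double the final consonant and add -en; stems whose second-to-last letter is 'r' delete the last vowel and add -ar.
So kazduzult → kaakzduzult.

kaakzduzult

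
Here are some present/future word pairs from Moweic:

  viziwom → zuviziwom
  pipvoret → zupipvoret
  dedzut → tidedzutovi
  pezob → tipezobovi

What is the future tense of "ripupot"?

zuripupot

pipvoret and dedzut both end in -t yet inflect differently (zupipvoret, tidedzutovi), so the final letter is not what conditions the rule; the number of vowels is.
"ripupot" has 3 vowels. The stems with 3 vowels (viziwom → zuviziwom, pipvoret → zupipvoret) add the prefix zu-.
So ripupot → zuripupot.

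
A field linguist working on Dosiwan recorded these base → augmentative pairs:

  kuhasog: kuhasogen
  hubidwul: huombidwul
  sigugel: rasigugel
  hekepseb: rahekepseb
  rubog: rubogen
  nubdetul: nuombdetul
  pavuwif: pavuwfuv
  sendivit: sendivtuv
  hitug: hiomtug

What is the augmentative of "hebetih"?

kuhasog and hitug both end in -g yet inflect differently (kuhasogen, hiomtug), so the final letter is not what conditions the rule; the last vowel is.
"hebetih" has last vowel 'i'. The stems whose last vowel is 'i' (sendivit → sendivtuv, pavuwif → pavuwfuv) delete the last vowel and add -uv.
So hebetih → hebethuv.

hebethuv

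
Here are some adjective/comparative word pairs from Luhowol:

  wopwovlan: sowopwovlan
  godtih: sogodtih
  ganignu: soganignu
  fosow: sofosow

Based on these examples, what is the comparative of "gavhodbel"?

Every pair shown (wopwovlan → sowopwovlan, godtih → sogodtih, ganignu → soganignu, …) follows the same rule: add the prefix so-.
So gavhodbel → sogavhodbel.

sogavhodbel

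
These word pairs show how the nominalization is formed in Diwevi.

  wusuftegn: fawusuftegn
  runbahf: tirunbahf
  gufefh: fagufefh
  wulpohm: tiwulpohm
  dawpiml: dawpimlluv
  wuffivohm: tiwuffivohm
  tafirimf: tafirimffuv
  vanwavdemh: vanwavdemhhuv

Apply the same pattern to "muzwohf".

timuzwohf

"muzwohf" has second-to-last letter 'h'. The stems whose second-to-last letter is 'h' (runbahf → tirunbahf, wulpohm → tiwulpohm, wuffivohm → tiwuffivohm) add the prefix ti-.
So muzwohf → timuzwohf.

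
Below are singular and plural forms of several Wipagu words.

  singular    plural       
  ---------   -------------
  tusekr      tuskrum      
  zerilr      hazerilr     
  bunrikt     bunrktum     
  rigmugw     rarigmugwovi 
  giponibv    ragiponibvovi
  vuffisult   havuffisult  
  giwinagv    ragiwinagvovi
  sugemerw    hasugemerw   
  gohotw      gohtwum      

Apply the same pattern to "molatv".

rigmugw and gohotw both end in -w yet inflect differently (rarigmugwovi, gohtwum), so the final letter is not what conditions the rule; the second-to-last letter is.
"molatv" has second-to-last letter 't'. The one such stem in the data (gohotw → gohtwum) deletes the last vowel and adds -um (as do tusekr, bunrikt), so the same rule applies.
The other patterns: stems whose second-to-last letter is 'b' or 'g' add ra- … -ovi around the stem; stems whose second-to-last letter is 'l' or 'r' add the prefix ha-.
So molatv → moltvum.

moltvum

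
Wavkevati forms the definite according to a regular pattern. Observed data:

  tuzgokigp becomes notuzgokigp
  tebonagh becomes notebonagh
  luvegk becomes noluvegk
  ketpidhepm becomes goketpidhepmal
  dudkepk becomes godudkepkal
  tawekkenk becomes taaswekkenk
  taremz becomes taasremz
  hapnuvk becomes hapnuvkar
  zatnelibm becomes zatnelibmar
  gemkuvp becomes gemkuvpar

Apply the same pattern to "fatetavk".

luvegk and dudkepk both end in -k yet inflect differently (noluvegk, godudkepkal), so the final letter is not what conditions the rule; the second-to-last letter is.
"fatetavk" has second-to-last letter 'v'. The stems whose second-to-last letter is 'v' (hapnuvk → hapnuvkar, gemkuvp → gemkuvpar) add -ar.
So fatetavk → fatetavkar.

fatetavkar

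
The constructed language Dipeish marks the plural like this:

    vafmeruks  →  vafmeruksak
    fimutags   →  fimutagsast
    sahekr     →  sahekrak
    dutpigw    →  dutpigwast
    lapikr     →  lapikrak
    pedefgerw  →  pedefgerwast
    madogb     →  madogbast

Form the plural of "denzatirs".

vafmeruks and fimutags both end in -s yet inflect differently (vafmeruksak, fimutagsast), so the final letter is not what conditions the rule; the second-to-last letter is.
"denzatirs" has second-to-last letter 'r'. The one such stem in the data (pedefgerw → pedefgerwast) adds -ast, so the same rule applies.
The other pattern: stems whose second-to-last letter is 'k' add -ak.
So denzatirs → denzatirsast.

denzatirsast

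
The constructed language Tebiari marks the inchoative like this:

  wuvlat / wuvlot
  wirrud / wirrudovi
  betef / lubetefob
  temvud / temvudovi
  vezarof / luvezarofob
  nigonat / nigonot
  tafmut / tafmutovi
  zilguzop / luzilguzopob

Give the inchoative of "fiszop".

lufiszopob

"fiszop" has last vowel 'o'. The stems whose last vowel is 'o' (vezarof → luvezarofob, zilguzop → luzilguzopob) add lu- … -ob around the stem.
So fiszop → lufiszopob.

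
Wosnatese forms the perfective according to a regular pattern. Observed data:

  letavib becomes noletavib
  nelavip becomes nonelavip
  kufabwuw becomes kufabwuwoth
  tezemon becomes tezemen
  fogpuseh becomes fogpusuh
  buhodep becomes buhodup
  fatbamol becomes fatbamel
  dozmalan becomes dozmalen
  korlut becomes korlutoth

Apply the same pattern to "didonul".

didonuloth

"didonul" has last vowel 'u'. The stems whose last vowel is 'u' (kufabwuw → kufabwuwoth, korlut → korlutoth) add -oth.
The other patterns: stems whose last vowel is 'e' change the last vowel to 'u'; stems whose last vowel is 'a' or 'o' change the last vowel to 'e'; stems whose last vowel is 'i' add the prefix no-.
So didonul → didonuloth.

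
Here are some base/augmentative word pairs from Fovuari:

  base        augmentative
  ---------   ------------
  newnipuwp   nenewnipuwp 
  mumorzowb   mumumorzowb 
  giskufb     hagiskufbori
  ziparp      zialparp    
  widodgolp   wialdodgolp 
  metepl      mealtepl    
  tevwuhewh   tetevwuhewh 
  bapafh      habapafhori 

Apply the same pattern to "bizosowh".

"bizosowh" has second-to-last letter 'w'. The stems whose second-to-last letter is 'w' (mumorzowb → mumumorzowb, newnipuwp → nenewnipuwp, tevwuhewh → tetevwuhewh) repeat the first consonant+vowel as a prefix.
So bizosowh → bibizosowh.

bibizosowh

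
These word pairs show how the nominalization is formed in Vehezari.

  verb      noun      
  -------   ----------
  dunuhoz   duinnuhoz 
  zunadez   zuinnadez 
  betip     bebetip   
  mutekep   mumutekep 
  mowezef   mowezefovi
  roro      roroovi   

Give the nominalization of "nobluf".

noblufovi

"nobluf" ends in -f. The one such stem in the data (mowezef → mowezefovi) adds -ovi, so the same rule applies.
The other patterns: stems ending in -z insert -in- after the first vowel; stems ending in -p repeat the first consonant+vowel as a prefix.
So nobluf → noblufovi.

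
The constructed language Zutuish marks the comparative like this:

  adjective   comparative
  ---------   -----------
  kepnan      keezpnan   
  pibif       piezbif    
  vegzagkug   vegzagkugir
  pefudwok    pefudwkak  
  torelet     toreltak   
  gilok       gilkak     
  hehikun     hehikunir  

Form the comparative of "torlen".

torlnak

kepnan and hehikun both end in -n yet inflect differently (keezpnan, hehikunir), so the final letter is not what conditions the rule; the last vowel is.
"torlen" has last vowel 'e'. The one such stem in the data (torelet → toreltak) deletes the last vowel and adds -ak (as do gilok, pefudwok), so the same rule applies.
So torlen → torlnak.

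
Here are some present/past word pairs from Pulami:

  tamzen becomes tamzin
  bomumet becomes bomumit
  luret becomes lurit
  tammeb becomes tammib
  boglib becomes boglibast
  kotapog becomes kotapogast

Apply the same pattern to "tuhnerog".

tammeb and boglib both end in -b yet inflect differently (tammib, boglibast), so the final letter is not what conditions the rule; the last vowel is.
"tuhnerog" has last vowel 'o'. The one such stem in the data (kotapog → kotapogast) adds -ast, so the same rule applies.
The other pattern: stems whose last vowel is 'e' change the last vowel to 'i'.
So tuhnerog → tuhnerogast.

tuhnerogast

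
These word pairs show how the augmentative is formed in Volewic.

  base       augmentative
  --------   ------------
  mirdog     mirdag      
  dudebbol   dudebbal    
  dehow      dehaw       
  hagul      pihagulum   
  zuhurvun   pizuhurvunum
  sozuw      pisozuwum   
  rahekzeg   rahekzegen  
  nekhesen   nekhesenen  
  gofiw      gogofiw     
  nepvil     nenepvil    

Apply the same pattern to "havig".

dudebbol and hagul both end in -l yet inflect differently (dudebbal, pihagulum), so the final letter is not what conditions the rule; the last vowel is.
"havig" has last vowel 'i'. The stems whose last vowel is 'i' (gofiw → gogofiw, nepvil → nenepvil) repeat the first consonant+vowel as a prefix.
The other patterns: stems whose last vowel is 'o' change the last vowel to 'a'; stems whose last vowel is 'u' add pi- … -um around the stem; stems whose last vowel is 'e' add -en.
So havig → hahavig.

hahavig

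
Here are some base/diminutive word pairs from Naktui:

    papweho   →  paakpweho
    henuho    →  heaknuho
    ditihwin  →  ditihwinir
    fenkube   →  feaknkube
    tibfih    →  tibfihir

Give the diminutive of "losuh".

losuhir

papweho and ditihwin both have 3 vowels yet inflect differently (paakpweho, ditihwinir), so the number of vowels is not what conditions the rule; whether the stem ends in a vowel or a consonant is.
"losuh" ends in a consonant. The stems ending in a consonant (tibfih → tibfihir, ditihwin → ditihwinir) add -ir.
So losuh → losuhir.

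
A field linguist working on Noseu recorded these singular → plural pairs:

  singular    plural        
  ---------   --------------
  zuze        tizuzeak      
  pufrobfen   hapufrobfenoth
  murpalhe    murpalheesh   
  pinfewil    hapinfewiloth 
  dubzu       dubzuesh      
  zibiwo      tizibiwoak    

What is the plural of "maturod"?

"maturod" begins with m-. The one such stem in the data (murpalhe → murpalheesh) adds -esh, so the same rule applies.
The other patterns: stems beginning with p- add ha- … -oth around the stem; stems beginning with z- add ti- … -ak around the stem.
So maturod → maturodesh.

maturodesh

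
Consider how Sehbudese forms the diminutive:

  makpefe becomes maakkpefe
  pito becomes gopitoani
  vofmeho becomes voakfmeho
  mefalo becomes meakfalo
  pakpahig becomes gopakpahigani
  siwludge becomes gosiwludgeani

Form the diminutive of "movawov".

"movawov" begins with m-. The stems beginning with m- (mefalo → meakfalo, makpefe → maakkpefe) insert -ak- after the first vowel.
The other pattern: stems beginning with p- or s- add go- … -ani around the stem.
So movawov → moakvawov.

moakvawov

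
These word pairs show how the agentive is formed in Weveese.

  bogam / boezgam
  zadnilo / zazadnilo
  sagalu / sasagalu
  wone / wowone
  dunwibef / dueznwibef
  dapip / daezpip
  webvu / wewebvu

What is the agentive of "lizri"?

dunwibef and wone both have last vowel 'e' yet inflect differently (dueznwibef, wowone), so the last vowel is not what conditions the rule; whether the stem ends in a vowel or a consonant is.
"lizri" ends in a vowel. The stems ending in a vowel (sagalu → sasagalu, webvu → wewebvu, wone → wowone) repeat the first consonant+vowel as a prefix.
The other pattern: stems ending in a consonant insert -ez- after the first vowel.
So lizri → lilizri.

lilizri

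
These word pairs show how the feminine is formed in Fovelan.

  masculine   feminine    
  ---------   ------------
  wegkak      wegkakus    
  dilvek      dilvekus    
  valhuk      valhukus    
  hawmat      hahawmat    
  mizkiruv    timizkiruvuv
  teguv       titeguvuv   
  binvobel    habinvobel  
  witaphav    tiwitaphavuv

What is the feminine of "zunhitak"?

zunhitakus

"zunhitak" ends in -k. The stems ending in -k (valhuk → valhukus, wegkak → wegkakus, dilvek → dilvekus) add -us.
The other patterns: stems ending in -v add ti- … -uv around the stem; stems ending in -l or -t add the prefix ha-.
So zunhitak → zunhitakus.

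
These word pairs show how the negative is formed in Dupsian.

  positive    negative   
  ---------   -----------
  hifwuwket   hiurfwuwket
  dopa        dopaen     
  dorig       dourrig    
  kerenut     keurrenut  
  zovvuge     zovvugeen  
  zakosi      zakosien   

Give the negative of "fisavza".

fisavzaen

zakosi and dorig both have last vowel 'i' yet inflect differently (zakosien, dourrig), so the last vowel is not what conditions the rule; whether the stem ends in a vowel or a consonant is.
"fisavza" ends in a vowel. The stems ending in a vowel (zakosi → zakosien, dopa → dopaen, zovvuge → zovvugeen) add -en.
The other pattern: stems ending in a consonant insert -ur- after the first vowel.
So fisavza → fisavzaen.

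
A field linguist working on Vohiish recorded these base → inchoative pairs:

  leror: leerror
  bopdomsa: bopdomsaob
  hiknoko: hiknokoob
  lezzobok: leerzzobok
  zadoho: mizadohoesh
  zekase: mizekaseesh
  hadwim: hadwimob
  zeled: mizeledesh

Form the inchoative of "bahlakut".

bahlakutob

zadoho and hiknoko both end in -o yet inflect differently (mizadohoesh, hiknokoob), so the final letter is not what conditions the rule; the first letter is.
"bahlakut" begins with b-. The one such stem in the data (bopdomsa → bopdomsaob) adds -ob, so the same rule applies.
The other patterns: stems beginning with z- add mi- … -esh around the stem; stems beginning with l- insert -er- after the first vowel.
So bahlakut → bahlakutob.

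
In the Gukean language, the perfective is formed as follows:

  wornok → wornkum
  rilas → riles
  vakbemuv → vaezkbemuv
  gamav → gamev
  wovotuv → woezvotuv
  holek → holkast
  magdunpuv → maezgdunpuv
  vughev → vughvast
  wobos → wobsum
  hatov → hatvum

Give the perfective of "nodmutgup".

rilas and wobos both end in -s yet inflect differently (riles, wobsum), so the final letter is not what conditions the rule; the last vowel is.
"nodmutgup" has last vowel 'u'. The stems whose last vowel is 'u' (vakbemuv → vaezkbemuv, magdunpuv → maezgdunpuv, wovotuv → woezvotuv) insert -ez- after the first vowel.
The other patterns: stems whose last vowel is 'a' change the last vowel to 'e'; stems whose last vowel is 'o' delete the last vowel and add -um; stems whose last vowel is 'e' delete the last vowel and add -ast.
So nodmutgup → noezdmutgup.

noezdmutgup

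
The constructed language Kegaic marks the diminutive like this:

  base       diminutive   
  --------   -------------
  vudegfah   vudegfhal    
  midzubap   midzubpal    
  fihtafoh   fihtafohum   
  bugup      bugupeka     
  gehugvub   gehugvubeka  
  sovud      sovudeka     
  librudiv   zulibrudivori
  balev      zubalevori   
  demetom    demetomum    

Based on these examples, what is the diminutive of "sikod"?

fihtafoh and vudegfah both end in -h yet inflect differently (fihtafohum, vudegfhal), so the final letter is not what conditions the rule; the last vowel is.
"sikod" has last vowel 'o'. The stems whose last vowel is 'o' (demetom → demetomum, fihtafoh → fihtafohum) add -um.
So sikod → sikodum.

sikodum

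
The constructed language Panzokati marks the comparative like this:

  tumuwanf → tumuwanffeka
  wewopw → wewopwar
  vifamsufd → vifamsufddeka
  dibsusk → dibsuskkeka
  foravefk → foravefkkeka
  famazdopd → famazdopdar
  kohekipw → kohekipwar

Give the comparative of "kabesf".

famazdopd and vifamsufd both end in -d yet inflect differently (famazdopdar, vifamsufddeka), so the final letter is not what conditions the rule; the second-to-last letter is.
"kabesf" has second-to-last letter 's'. The one such stem in the data (dibsusk → dibsuskkeka) doubles the final consonant and adds -eka (as do foravefk, tumuwanf), so the same rule applies.
So kabesf → kabesffeka.

kabesffeka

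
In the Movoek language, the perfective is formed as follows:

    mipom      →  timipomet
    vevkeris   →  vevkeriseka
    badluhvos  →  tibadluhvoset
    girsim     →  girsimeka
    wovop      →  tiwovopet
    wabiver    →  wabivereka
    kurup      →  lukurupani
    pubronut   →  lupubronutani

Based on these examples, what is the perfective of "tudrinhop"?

wovop and kurup both end in -p yet inflect differently (tiwovopet, lukurupani), so the final letter is not what conditions the rule; the last vowel is.
"tudrinhop" has last vowel 'o'. The stems whose last vowel is 'o' (wovop → tiwovopet, badluhvos → tibadluhvoset, mipom → timipomet) add ti- … -et around the stem.
The other patterns: stems whose last vowel is 'u' add lu- … -ani around the stem; stems whose last vowel is 'e' or 'i' add -eka.
So tudrinhop → titudrinhopet.

titudrinhopet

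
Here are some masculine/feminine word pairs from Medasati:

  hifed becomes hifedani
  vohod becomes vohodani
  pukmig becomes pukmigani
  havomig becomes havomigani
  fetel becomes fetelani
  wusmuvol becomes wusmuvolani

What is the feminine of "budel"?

budelani

Every pair shown (hifed → hifedani, vohod → vohodani, pukmig → pukmigani, …) follows the same rule: add -ani.
So budel → budelani.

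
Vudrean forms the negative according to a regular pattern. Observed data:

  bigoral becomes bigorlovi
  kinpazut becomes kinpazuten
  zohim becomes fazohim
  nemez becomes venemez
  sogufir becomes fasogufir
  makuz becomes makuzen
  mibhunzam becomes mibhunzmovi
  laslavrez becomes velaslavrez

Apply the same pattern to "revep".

verevep

nemez and makuz both end in -z yet inflect differently (venemez, makuzen), so the final letter is not what conditions the rule; the last vowel is.
"revep" has last vowel 'e'. The stems whose last vowel is 'e' (nemez → venemez, laslavrez → velaslavrez) add the prefix ve-.
The other patterns: stems whose last vowel is 'i' add the prefix fa-; stems whose last vowel is 'u' add -en; stems whose last vowel is 'a' delete the last vowel and add -ovi.
So revep → verevep.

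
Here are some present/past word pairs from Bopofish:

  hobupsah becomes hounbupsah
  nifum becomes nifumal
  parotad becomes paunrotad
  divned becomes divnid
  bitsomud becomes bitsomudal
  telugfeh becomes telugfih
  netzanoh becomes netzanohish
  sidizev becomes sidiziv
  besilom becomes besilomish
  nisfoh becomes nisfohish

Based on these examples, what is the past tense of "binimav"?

bitsomud and parotad both end in -d yet inflect differently (bitsomudal, paunrotad), so the final letter is not what conditions the rule; the last vowel is.
"binimav" has last vowel 'a'. The stems whose last vowel is 'a' (hobupsah → hounbupsah, parotad → paunrotad) insert -un- after the first vowel.
The other patterns: stems whose last vowel is 'u' add -al; stems whose last vowel is 'e' change the last vowel to 'i'; stems whose last vowel is 'o' add -ish.
So binimav → biunnimav.

biunnimav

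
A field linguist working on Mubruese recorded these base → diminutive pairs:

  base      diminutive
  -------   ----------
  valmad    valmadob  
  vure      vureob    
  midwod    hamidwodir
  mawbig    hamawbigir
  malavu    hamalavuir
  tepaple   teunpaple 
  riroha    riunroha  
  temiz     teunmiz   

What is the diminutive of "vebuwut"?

valmad and midwod both end in -d yet inflect differently (valmadob, hamidwodir), so the final letter is not what conditions the rule; the first letter is.
"vebuwut" begins with v-. The stems beginning with v- (valmad → valmadob, vure → vureob) add -ob.
The other patterns: stems beginning with m- add ha- … -ir around the stem; stems beginning with r- or t- insert -un- after the first vowel.
So vebuwut → vebuwutob.

vebuwutob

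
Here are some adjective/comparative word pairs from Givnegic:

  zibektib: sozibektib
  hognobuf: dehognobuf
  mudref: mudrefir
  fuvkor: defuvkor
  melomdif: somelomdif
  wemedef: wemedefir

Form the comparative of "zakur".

dezakur

mudref and melomdif both end in -f yet inflect differently (mudrefir, somelomdif), so the final letter is not what conditions the rule; the last vowel is.
"zakur" has last vowel 'u'. The one such stem in the data (hognobuf → dehognobuf) adds the prefix de-, so the same rule applies.
So zakur → dezakur.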